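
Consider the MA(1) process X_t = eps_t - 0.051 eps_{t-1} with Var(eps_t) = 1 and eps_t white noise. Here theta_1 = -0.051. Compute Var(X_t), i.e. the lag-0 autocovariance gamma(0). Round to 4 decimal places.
\gamma(0) = 1.0026

For an MA(q) process X_t = eps_t + sum_i theta_i eps_{t-i} with
Var(eps_t) = sigma^2, the variance is
  gamma(0) = sigma^2 * (1 + sum_i theta_i^2).
  sum_i theta_i^2 = (-0.051)^2 = 0.002601.
  gamma(0) = 1 * (1 + 0.002601) = 1 * 1.002601 = 1.002601, which rounds to 1.0026.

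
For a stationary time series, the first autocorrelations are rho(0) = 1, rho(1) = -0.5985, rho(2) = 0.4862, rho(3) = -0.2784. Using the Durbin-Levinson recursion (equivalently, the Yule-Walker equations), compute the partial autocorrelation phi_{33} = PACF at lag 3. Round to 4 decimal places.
\phi_{33} = 0.1199

The PACF at lag k is phi_{kk}, the last component of the solution
to the Yule-Walker system G_k phi = r_k where
  (G_k)_{ij} = rho(|i - j|), (r_k)_i = rho(i), i,j = 1..k.
Equivalently, Durbin-Levinson gives phi_{kk} iteratively:
  phi_{11} = rho(1)
  phi_{kk} = [rho(k) - sum_{j=1..k-1} phi_{k-1,j} rho(k-j)]
            / [1 - sum_{j=1..k-1} phi_{k-1,j} rho(j)],
  phi_{k,j} = phi_{k-1,j} - phi_{kk} phi_{k-1,k-j},  j = 1..k-1.
Step k = 1:
  phi_11 = rho(1) = -0.5985.
Step k = 2:
  phi_22 = [rho(2) - phi_11 rho(1)] / [1 - phi_11 rho(1)] = [0.4862 - (-0.5985)(-0.5985)] / [1 - (-0.5985)(-0.5985)]
         = 0.12799775 / 0.64179775 = 0.199436.
  Update: phi_21 = phi_11 - phi_22 phi_11 = -0.5985 - (0.199436)(-0.5985) = -0.479137.
Step k = 3:
  phi_33 = [rho(3) - phi_21 rho(2) - phi_22 rho(1)] / [1 - phi_21 rho(1) - phi_22 rho(2)]
    numerator   = -0.2784 - (-0.479137)(0.4862) - (0.199436)(-0.5985) = 0.07391921
    denominator = 1 - (-0.479137)(-0.5985) - (0.199436)(0.4862) = 0.61627036
  phi_33 = 0.07391921 / 0.61627036 = 0.1199.
Therefore phi_{33} = 0.1199.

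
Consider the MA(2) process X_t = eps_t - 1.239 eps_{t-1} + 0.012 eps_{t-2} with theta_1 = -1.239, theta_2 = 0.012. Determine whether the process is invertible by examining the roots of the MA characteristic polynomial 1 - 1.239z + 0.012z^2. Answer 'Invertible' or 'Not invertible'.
\text{Not invertible}

The MA(q) characteristic polynomial is P(z) = 1 - 1.239z + 0.012z^2.
Invertibility requires all roots to lie outside the unit circle, i.e. |z| > 1 for every root.
Set 1 + (-1.239) z + (0.012) z^2 = 0, i.e. a z^2 + b z + c = 0 with a = 0.012, b = -1.239, c = 1.
Discriminant D = b^2 - 4ac = (-1.239)^2 - 4*(0.012)*1 = 1.535121 - (0.048) = 1.487121.
D >= 0, so the roots are real: z = (-b +/- sqrt(D)) / (2a) = (1.239 +/- 1.219476) / (0.024).
  z_1 = (1.239 + 1.219476) / (0.024) = 102.4365,   |z_1| = 102.4365.
  z_2 = (1.239 - 1.219476) / (0.024) = 0.8135,   |z_2| = 0.8135.
Moduli of all roots: 102.4365, 0.8135.
All moduli strictly greater than 1? No.
Verdict: Not invertible.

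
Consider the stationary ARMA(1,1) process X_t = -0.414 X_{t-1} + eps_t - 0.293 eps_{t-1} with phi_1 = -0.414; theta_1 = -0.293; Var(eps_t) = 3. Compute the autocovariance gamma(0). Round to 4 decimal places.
\gamma(0) = 4.8097

Multiply the model equation by X_{t-k} and take expectations. With theta_0 = psi_0 = 1 and psi_j the MA(infinity) weights, this gives
  gamma(k) - sum_i phi_i gamma(k-i) = c_k,
  c_k = sigma^2 * sum_{j=k..q} theta_j psi_{j-k}   (c_k = 0 for k > q),
using gamma(-m) = gamma(m).
psi-weights needed (psi_j = theta_j + sum_i phi_i psi_{j-i}):
  psi_1 = theta_1 + phi_1 = -0.293 + (-0.414) = -0.707
Right-hand sides:
  c_0 = sigma^2 (1 + theta_1 psi_1) = 3 * (1 + (-0.293)(-0.707)) = 3 * 1.207151 = 3.621453
  c_1 = sigma^2 theta_1 = 3 * (-0.293) = -0.879
  c_2 = 0
Equations for k = 0 and k = 1 (AR order 1):
  gamma(0) = phi_1 gamma(1) + c_0
  gamma(1) = phi_1 gamma(0) + c_1
Substituting the second into the first: gamma(0) (1 - phi_1^2) = c_0 + phi_1 c_1, so
  gamma(0) = (c_0 + phi_1 c_1) / (1 - phi_1^2) = (3.621453 + (-0.414)(-0.879)) / (1 - (-0.414)^2) = 3.985359 / 0.828604 = 4.809727.
Therefore gamma(0) = 4.8097 (to 4 decimal places).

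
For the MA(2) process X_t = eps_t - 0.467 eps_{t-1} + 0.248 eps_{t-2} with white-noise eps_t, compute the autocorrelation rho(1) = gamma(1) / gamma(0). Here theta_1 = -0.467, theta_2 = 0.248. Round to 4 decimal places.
\rho(1) = -0.4555

For an MA(q) process with theta_0 = 1, the autocovariance is
  gamma(k) = sigma^2 * sum_{i=0..q-k} theta_i * theta_{i+k},
and rho(k) = gamma(k) / gamma(0). Sigma^2 cancels.
  numerator   = (1)*(-0.467) + (-0.467)*(0.248) = -0.582816.
  denominator = (1)^2 + (-0.467)^2 + (0.248)^2 = 1.279593.
  rho(1) = -0.582816 / 1.279593 = -0.4555.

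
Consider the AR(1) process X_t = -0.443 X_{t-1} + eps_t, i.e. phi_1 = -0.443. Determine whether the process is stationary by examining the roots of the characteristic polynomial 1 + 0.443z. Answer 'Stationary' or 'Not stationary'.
\text{Stationary}

The AR(p) characteristic polynomial is P(z) = 1 + 0.443z.
Stationarity requires all roots to lie outside the unit circle, i.e. |z| > 1 for every root.
This is linear in z: 1 + (0.443) z = 0  =>  z = -1/(0.443) = -2.257336,  |z| = 2.257336.
Moduli of all roots: 2.2573.
All moduli strictly greater than 1? Yes.
Verdict: Stationary.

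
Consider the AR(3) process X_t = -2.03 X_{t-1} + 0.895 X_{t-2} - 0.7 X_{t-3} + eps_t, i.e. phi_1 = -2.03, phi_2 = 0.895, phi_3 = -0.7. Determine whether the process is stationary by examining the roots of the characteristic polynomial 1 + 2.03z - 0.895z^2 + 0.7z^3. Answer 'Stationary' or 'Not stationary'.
\text{Not stationary}

The AR(p) characteristic polynomial is P(z) = 1 + 2.03z - 0.895z^2 + 0.7z^3.
Stationarity requires all roots to lie outside the unit circle, i.e. |z| > 1 for every root.
Degree 3: look for a simple real root z0 first, then factor out (1 - z/z0) and solve the remaining quadratic.
Testing z0 = -0.4: P(-0.4) = 1 + (2.03)(-0.4) + (-0.895)(-0.4)^2 + (0.7)(-0.4)^3
  = 1 + (-0.812) + (-0.1432) + (-0.0448) = 0.  So z_0 = -0.4 is a root, |z_0| = 0.4.
Divide out the factor (1 + 2.5 z) = (1 - z/z0) (since 1/z0 = -2.5):
  P(z) = (1 + 2.5 z)(1 + (-0.47) z + (0.28) z^2)
  [check: z-coef -0.47 - (-2.5) = 2.03; z^2-coef 0.28 - (-2.5)(-0.47) = -0.895; z^3-coef -(-2.5)(0.28) = 0.7.]
Remaining roots from the quadratic factor 1 + (-0.47) z + (0.28) z^2:
  Set 1 + (-0.47) z + (0.28) z^2 = 0, i.e. a z^2 + b z + c = 0 with a = 0.28, b = -0.47, c = 1.
  Discriminant D = b^2 - 4ac = (-0.47)^2 - 4*(0.28)*1 = 0.2209 - (1.12) = -0.8991.
  D < 0, so the roots are the complex-conjugate pair z = (-b +/- i sqrt(-D)) / (2a) = 0.8393 +/- 1.6932i.
  For a conjugate pair |z|^2 = z * conj(z) = (product of roots) = c/a = 1/(0.28) = 3.571429, so |z| = sqrt(3.571429) = 1.8898 for both roots.
Moduli of all roots: 0.4000, 1.8898, 1.8898.
All moduli strictly greater than 1? No.
Verdict: Not stationary.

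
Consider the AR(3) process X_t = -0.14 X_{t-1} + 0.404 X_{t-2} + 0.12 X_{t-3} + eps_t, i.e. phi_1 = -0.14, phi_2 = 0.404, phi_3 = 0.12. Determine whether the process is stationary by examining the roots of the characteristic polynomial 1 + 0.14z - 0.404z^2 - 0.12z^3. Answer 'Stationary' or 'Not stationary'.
\text{Stationary}

The AR(p) characteristic polynomial is P(z) = 1 + 0.14z - 0.404z^2 - 0.12z^3.
Stationarity requires all roots to lie outside the unit circle, i.e. |z| > 1 for every root.
Degree 3: look for a simple real root z0 first, then factor out (1 - z/z0) and solve the remaining quadratic.
Testing z0 = -2.5: P(-2.5) = 1 + (0.14)(-2.5) + (-0.404)(-2.5)^2 + (-0.12)(-2.5)^3
  = 1 + (-0.35) + (-2.525) + (1.875) = 0.  So z_0 = -2.5 is a root, |z_0| = 2.5.
Divide out the factor (1 + 0.4 z) = (1 - z/z0) (since 1/z0 = -0.4):
  P(z) = (1 + 0.4 z)(1 + (-0.26) z + (-0.3) z^2)
  [check: z-coef -0.26 - (-0.4) = 0.14; z^2-coef -0.3 - (-0.4)(-0.26) = -0.404; z^3-coef -(-0.4)(-0.3) = -0.12.]
Remaining roots from the quadratic factor 1 + (-0.26) z + (-0.3) z^2:
  Set 1 + (-0.26) z + (-0.3) z^2 = 0, i.e. a z^2 + b z + c = 0 with a = -0.3, b = -0.26, c = 1.
  Discriminant D = b^2 - 4ac = (-0.26)^2 - 4*(-0.3)*1 = 0.0676 - (-1.2) = 1.2676.
  D >= 0, so the roots are real: z = (-b +/- sqrt(D)) / (2a) = (0.26 +/- 1.125877) / (-0.6).
    z_1 = (0.26 + 1.125877) / (-0.6) = -2.3098,   |z_1| = 2.3098.
    z_2 = (0.26 - 1.125877) / (-0.6) = 1.4431,   |z_2| = 1.4431.
Moduli of all roots: 2.5000, 2.3098, 1.4431.
All moduli strictly greater than 1? Yes.
Verdict: Stationary.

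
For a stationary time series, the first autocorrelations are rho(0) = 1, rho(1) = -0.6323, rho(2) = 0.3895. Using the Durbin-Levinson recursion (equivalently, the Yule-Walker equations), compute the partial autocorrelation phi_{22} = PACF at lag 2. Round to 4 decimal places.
\phi_{22} = -0.0172

The PACF at lag k is phi_{kk}, the last component of the solution
to the Yule-Walker system G_k phi = r_k where
  (G_k)_{ij} = rho(|i - j|), (r_k)_i = rho(i), i,j = 1..k.
Equivalently, Durbin-Levinson gives phi_{kk} iteratively:
  phi_{11} = rho(1)
  phi_{kk} = [rho(k) - sum_{j=1..k-1} phi_{k-1,j} rho(k-j)]
            / [1 - sum_{j=1..k-1} phi_{k-1,j} rho(j)],
  phi_{k,j} = phi_{k-1,j} - phi_{kk} phi_{k-1,k-j},  j = 1..k-1.
Step k = 1:
  phi_11 = rho(1) = -0.6323.
Step k = 2:
  phi_22 = [rho(2) - phi_11 rho(1)] / [1 - phi_11 rho(1)] = [0.3895 - (-0.6323)(-0.6323)] / [1 - (-0.6323)(-0.6323)]
         = -0.01030329 / 0.60019671 = -0.0172.
Therefore phi_{22} = -0.0172.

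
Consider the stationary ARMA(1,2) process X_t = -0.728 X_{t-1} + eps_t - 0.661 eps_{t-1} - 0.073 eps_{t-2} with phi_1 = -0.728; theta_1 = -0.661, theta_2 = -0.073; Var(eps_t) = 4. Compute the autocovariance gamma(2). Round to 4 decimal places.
\gamma(2) = 11.5176

Multiply the model equation by X_{t-k} and take expectations. With theta_0 = psi_0 = 1 and psi_j the MA(infinity) weights, this gives
  gamma(k) - sum_i phi_i gamma(k-i) = c_k,
  c_k = sigma^2 * sum_{j=k..q} theta_j psi_{j-k}   (c_k = 0 for k > q),
using gamma(-m) = gamma(m).
psi-weights needed (psi_j = theta_j + sum_i phi_i psi_{j-i}):
  psi_1 = theta_1 + phi_1 = -0.661 + (-0.728) = -1.389
  psi_2 = theta_2 + phi_1 psi_1 = -0.073 + (-0.728)(-1.389) = 0.938192
Right-hand sides:
  c_0 = sigma^2 (1 + theta_1 psi_1 + theta_2 psi_2) = 4 * (1 + (-0.661)(-1.389) + (-0.073)(0.938192)) = 4 * 1.849641 = 7.398564
  c_1 = sigma^2 (theta_1 + theta_2 psi_1) = 4 * (-0.661 + (-0.073)(-1.389)) = -2.238412
  c_2 = sigma^2 theta_2 = 4 * (-0.073) = -0.292
Equations for k = 0 and k = 1 (AR order 1):
  gamma(0) = phi_1 gamma(1) + c_0
  gamma(1) = phi_1 gamma(0) + c_1
Substituting the second into the first: gamma(0) (1 - phi_1^2) = c_0 + phi_1 c_1, so
  gamma(0) = (c_0 + phi_1 c_1) / (1 - phi_1^2) = (7.398564 + (-0.728)(-2.238412)) / (1 - (-0.728)^2) = 9.028128 / 0.470016 = 19.208129.
  gamma(1) = phi_1 gamma(0) + c_1 = (-0.728)(19.208129) + (-2.238412) = -16.22193.
For k = 2: gamma(2) = phi_1 gamma(1) + c_2
  = (-0.728)(-16.22193) + (-0.292) = 11.517565.
Therefore gamma(2) = 11.5176 (to 4 decimal places).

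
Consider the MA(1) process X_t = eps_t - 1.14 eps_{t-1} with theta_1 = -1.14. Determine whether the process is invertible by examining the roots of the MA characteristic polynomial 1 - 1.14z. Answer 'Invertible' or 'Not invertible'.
\text{Not invertible}

The MA(q) characteristic polynomial is P(z) = 1 - 1.14z.
Invertibility requires all roots to lie outside the unit circle, i.e. |z| > 1 for every root.
This is linear in z: 1 + (-1.14) z = 0  =>  z = -1/(-1.14) = 0.877193,  |z| = 0.877193.
Moduli of all roots: 0.8772.
All moduli strictly greater than 1? No.
Verdict: Not invertible.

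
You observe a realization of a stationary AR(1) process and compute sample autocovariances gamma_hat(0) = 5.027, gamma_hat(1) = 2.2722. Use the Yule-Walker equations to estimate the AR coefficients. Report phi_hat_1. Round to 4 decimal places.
\hat\phi_{1} = 0.4520

The Yule-Walker equations for an AR(p) process read, in matrix form,
  Gamma_p phi = r_p,   with   (Gamma_p)_{ij} = gamma(|i - j|),
                       (r_p)_i = gamma(i),   i,j = 1..p.
Substitute the sample gammas (Toeplitz matrix and right-hand side of size 1):
  Gamma_p = [[5.027]]
  r_p     = [2.2722]
With p = 1 this is the single equation gamma(0) phi_1 = gamma(1):
  phi_hat_1 = gamma(1) / gamma(0) = 2.2722 / 5.027 = 0.4520.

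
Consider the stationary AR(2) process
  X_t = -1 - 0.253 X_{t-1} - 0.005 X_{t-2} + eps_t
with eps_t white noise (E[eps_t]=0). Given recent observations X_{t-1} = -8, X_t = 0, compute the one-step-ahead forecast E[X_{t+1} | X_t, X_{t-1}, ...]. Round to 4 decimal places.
E[X_{t+1} \mid \mathcal F_t] = -0.9600

For an AR(p) model X_t = c + sum_i phi_i X_{t-i} + eps_t, the
one-step-ahead conditional mean is
  E[X_{t+1} | X_t, ...] = c + sum_i phi_i X_{t+1-i}.
Substitute known values:
  E[X_{t+1} | ...] = -1 + (-0.253) * (0) + (-0.005) * (-8)
                   = -0.9600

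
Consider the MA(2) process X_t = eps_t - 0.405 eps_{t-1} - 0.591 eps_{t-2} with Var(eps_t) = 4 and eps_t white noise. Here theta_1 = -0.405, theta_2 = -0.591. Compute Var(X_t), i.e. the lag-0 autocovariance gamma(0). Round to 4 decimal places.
\gamma(0) = 6.0532

For an MA(q) process X_t = eps_t + sum_i theta_i eps_{t-i} with
Var(eps_t) = sigma^2, the variance is
  gamma(0) = sigma^2 * (1 + sum_i theta_i^2).
  sum_i theta_i^2 = (-0.405)^2 + (-0.591)^2 = 0.164025 + 0.349281 = 0.513306.
  gamma(0) = 4 * (1 + 0.513306) = 4 * 1.513306 = 6.053224, which rounds to 6.0532.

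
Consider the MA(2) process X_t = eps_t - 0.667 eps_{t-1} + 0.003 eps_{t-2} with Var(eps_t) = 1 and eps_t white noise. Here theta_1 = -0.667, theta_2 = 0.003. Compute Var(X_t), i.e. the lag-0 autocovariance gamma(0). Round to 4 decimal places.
\gamma(0) = 1.4449

For an MA(q) process X_t = eps_t + sum_i theta_i eps_{t-i} with
Var(eps_t) = sigma^2, the variance is
  gamma(0) = sigma^2 * (1 + sum_i theta_i^2).
  sum_i theta_i^2 = (-0.667)^2 + (0.003)^2 = 0.444889 + 0.000009 = 0.444898.
  gamma(0) = 1 * (1 + 0.444898) = 1 * 1.444898 = 1.444898, which rounds to 1.4449.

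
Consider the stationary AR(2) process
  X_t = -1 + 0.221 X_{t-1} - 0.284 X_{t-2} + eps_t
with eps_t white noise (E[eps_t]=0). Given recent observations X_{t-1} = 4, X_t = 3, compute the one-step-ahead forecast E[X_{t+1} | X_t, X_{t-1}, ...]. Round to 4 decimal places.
E[X_{t+1} \mid \mathcal F_t] = -1.4730

For an AR(p) model X_t = c + sum_i phi_i X_{t-i} + eps_t, the
one-step-ahead conditional mean is
  E[X_{t+1} | X_t, ...] = c + sum_i phi_i X_{t+1-i}.
Substitute known values:
  E[X_{t+1} | ...] = -1 + (0.221) * (3) + (-0.284) * (4)
                   = -1.4730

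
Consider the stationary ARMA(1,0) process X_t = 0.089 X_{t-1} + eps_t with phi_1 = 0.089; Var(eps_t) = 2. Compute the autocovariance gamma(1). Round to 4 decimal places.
\gamma(1) = 0.1794

Multiply the model equation by X_{t-k} and take expectations. With theta_0 = psi_0 = 1 and psi_j the MA(infinity) weights, this gives
  gamma(k) - sum_i phi_i gamma(k-i) = c_k,
  c_k = sigma^2 * sum_{j=k..q} theta_j psi_{j-k}   (c_k = 0 for k > q),
using gamma(-m) = gamma(m).
Pure AR (q = 0): c_0 = sigma^2 = 2, c_k = 0 for k >= 1.
Equations for k = 0 and k = 1 (AR order 1):
  gamma(0) = phi_1 gamma(1) + c_0
  gamma(1) = phi_1 gamma(0) + c_1
Substituting the second into the first: gamma(0) (1 - phi_1^2) = c_0 + phi_1 c_1, so
  gamma(0) = c_0 / (1 - phi_1^2) = 2 / (1 - (0.089)^2) = 2 / 0.992079 = 2.015968.
  gamma(1) = phi_1 gamma(0) = (0.089)(2.015968) = 0.179421.
Therefore gamma(1) = 0.1794 (to 4 decimal places).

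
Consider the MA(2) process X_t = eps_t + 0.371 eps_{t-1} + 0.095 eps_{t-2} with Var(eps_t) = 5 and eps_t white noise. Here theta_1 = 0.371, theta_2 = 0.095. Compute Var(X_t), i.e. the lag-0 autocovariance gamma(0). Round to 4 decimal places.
\gamma(0) = 5.7333

For an MA(q) process X_t = eps_t + sum_i theta_i eps_{t-i} with
Var(eps_t) = sigma^2, the variance is
  gamma(0) = sigma^2 * (1 + sum_i theta_i^2).
  sum_i theta_i^2 = (0.371)^2 + (0.095)^2 = 0.137641 + 0.009025 = 0.146666.
  gamma(0) = 5 * (1 + 0.146666) = 5 * 1.146666 = 5.73333, which rounds to 5.7333.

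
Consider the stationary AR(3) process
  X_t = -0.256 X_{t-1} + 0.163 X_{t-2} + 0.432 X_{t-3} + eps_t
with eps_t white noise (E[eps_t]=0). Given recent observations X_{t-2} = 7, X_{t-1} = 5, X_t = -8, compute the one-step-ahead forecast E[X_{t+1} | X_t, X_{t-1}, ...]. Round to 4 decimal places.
E[X_{t+1} \mid \mathcal F_t] = 5.8870

For an AR(p) model X_t = c + sum_i phi_i X_{t-i} + eps_t, the
one-step-ahead conditional mean is
  E[X_{t+1} | X_t, ...] = c + sum_i phi_i X_{t+1-i}.
Substitute known values:
  E[X_{t+1} | ...] = (-0.256) * (-8) + (0.163) * (5) + (0.432) * (7)
                   = 5.8870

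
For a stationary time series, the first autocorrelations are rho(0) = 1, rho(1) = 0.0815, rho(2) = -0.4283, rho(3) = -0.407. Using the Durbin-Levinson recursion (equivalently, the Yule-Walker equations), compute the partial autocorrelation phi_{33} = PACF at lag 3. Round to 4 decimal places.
\phi_{33} = -0.3999

The PACF at lag k is phi_{kk}, the last component of the solution
to the Yule-Walker system G_k phi = r_k where
  (G_k)_{ij} = rho(|i - j|), (r_k)_i = rho(i), i,j = 1..k.
Equivalently, Durbin-Levinson gives phi_{kk} iteratively:
  phi_{11} = rho(1)
  phi_{kk} = [rho(k) - sum_{j=1..k-1} phi_{k-1,j} rho(k-j)]
            / [1 - sum_{j=1..k-1} phi_{k-1,j} rho(j)],
  phi_{k,j} = phi_{k-1,j} - phi_{kk} phi_{k-1,k-j},  j = 1..k-1.
Step k = 1:
  phi_11 = rho(1) = 0.0815.
Step k = 2:
  phi_22 = [rho(2) - phi_11 rho(1)] / [1 - phi_11 rho(1)] = [-0.4283 - (0.0815)(0.0815)] / [1 - (0.0815)(0.0815)]
         = -0.43494225 / 0.99335775 = -0.437851.
  Update: phi_21 = phi_11 - phi_22 phi_11 = 0.0815 - (-0.437851)(0.0815) = 0.117185.
Step k = 3:
  phi_33 = [rho(3) - phi_21 rho(2) - phi_22 rho(1)] / [1 - phi_21 rho(1) - phi_22 rho(2)]
    numerator   = -0.407 - (0.117185)(-0.4283) - (-0.437851)(0.0815) = -0.32112492
    denominator = 1 - (0.117185)(0.0815) - (-0.437851)(-0.4283) = 0.80291804
  phi_33 = -0.32112492 / 0.80291804 = -0.3999.
Therefore phi_{33} = -0.3999.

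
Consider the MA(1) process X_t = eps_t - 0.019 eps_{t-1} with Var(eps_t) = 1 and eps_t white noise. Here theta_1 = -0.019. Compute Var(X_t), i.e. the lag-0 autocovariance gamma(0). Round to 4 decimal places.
\gamma(0) = 1.0004

For an MA(q) process X_t = eps_t + sum_i theta_i eps_{t-i} with
Var(eps_t) = sigma^2, the variance is
  gamma(0) = sigma^2 * (1 + sum_i theta_i^2).
  sum_i theta_i^2 = (-0.019)^2 = 0.000361.
  gamma(0) = 1 * (1 + 0.000361) = 1 * 1.000361 = 1.000361, which rounds to 1.0004.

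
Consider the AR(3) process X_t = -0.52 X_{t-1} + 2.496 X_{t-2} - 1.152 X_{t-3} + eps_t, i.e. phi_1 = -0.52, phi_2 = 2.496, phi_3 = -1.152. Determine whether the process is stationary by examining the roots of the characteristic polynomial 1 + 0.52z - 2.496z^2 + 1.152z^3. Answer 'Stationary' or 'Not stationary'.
\text{Not stationary}

The AR(p) characteristic polynomial is P(z) = 1 + 0.52z - 2.496z^2 + 1.152z^3.
Stationarity requires all roots to lie outside the unit circle, i.e. |z| > 1 for every root.
Degree 3: look for a simple real root z0 first, then factor out (1 - z/z0) and solve the remaining quadratic.
Testing z0 = 1.25: P(1.25) = 1 + (0.52)(1.25) + (-2.496)(1.25)^2 + (1.152)(1.25)^3
  = 1 + (0.65) + (-3.9) + (2.25) = 0.  So z_0 = 1.25 is a root, |z_0| = 1.25.
Divide out the factor (1 - 0.8 z) = (1 - z/z0) (since 1/z0 = 0.8):
  P(z) = (1 - 0.8 z)(1 + (1.32) z + (-1.44) z^2)
  [check: z-coef 1.32 - (0.8) = 0.52; z^2-coef -1.44 - (0.8)(1.32) = -2.496; z^3-coef -(0.8)(-1.44) = 1.152.]
Remaining roots from the quadratic factor 1 + (1.32) z + (-1.44) z^2:
  Set 1 + (1.32) z + (-1.44) z^2 = 0, i.e. a z^2 + b z + c = 0 with a = -1.44, b = 1.32, c = 1.
  Discriminant D = b^2 - 4ac = (1.32)^2 - 4*(-1.44)*1 = 1.7424 - (-5.76) = 7.5024.
  D >= 0, so the roots are real: z = (-b +/- sqrt(D)) / (2a) = (-1.32 +/- 2.739051) / (-2.88).
    z_1 = (-1.32 + 2.739051) / (-2.88) = -0.4927,   |z_1| = 0.4927.
    z_2 = (-1.32 - 2.739051) / (-2.88) = 1.4094,   |z_2| = 1.4094.
Moduli of all roots: 1.2500, 0.4927, 1.4094.
All moduli strictly greater than 1? No.
Verdict: Not stationary.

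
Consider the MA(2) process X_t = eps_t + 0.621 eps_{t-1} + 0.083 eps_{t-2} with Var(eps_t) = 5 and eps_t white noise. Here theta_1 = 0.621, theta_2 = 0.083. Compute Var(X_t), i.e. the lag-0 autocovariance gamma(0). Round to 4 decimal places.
\gamma(0) = 6.9627

For an MA(q) process X_t = eps_t + sum_i theta_i eps_{t-i} with
Var(eps_t) = sigma^2, the variance is
  gamma(0) = sigma^2 * (1 + sum_i theta_i^2).
  sum_i theta_i^2 = (0.621)^2 + (0.083)^2 = 0.385641 + 0.006889 = 0.39253.
  gamma(0) = 5 * (1 + 0.39253) = 5 * 1.39253 = 6.96265, which rounds to 6.9627.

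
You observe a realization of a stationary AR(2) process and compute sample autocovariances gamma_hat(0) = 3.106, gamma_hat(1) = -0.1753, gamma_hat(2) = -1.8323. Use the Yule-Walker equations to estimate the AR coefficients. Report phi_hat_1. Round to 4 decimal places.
\hat\phi_{1} = -0.0900

The Yule-Walker equations for an AR(p) process read, in matrix form,
  Gamma_p phi = r_p,   with   (Gamma_p)_{ij} = gamma(|i - j|),
                       (r_p)_i = gamma(i),   i,j = 1..p.
Substitute the sample gammas (Toeplitz matrix and right-hand side of size 2):
  Gamma_p = [[3.106, -0.1753], [-0.1753, 3.106]]
  r_p     = [-0.1753, -1.8323]
Written out:
  3.106 phi_1 - 0.1753 phi_2 = -0.1753
  -0.1753 phi_1 + 3.106 phi_2 = -1.8323
Solve by Cramer's rule:
  det = gamma(0)^2 - gamma(1)^2 = (3.106)^2 - (-0.1753)^2 = 9.647236 - 0.03073009 = 9.61650591
  phi_hat_1 = [gamma(1) gamma(0) - gamma(1) gamma(2)] / det = [(-0.1753)(3.106) - (-0.1753)(-1.8323)] / 9.61650591 = -0.86568399 / 9.61650591 = -0.09
  phi_hat_2 = [gamma(0) gamma(2) - gamma(1)^2] / det = [(3.106)(-1.8323) - (-0.1753)^2] / 9.61650591 = -5.72185389 / 9.61650591 = -0.595
So phi_hat = [-0.0900, -0.5950].
Therefore phi_hat_1 = -0.0900.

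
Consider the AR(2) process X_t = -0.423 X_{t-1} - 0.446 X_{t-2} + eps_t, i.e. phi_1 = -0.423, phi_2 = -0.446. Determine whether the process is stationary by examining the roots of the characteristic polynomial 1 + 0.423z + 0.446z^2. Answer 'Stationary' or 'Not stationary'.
\text{Stationary}

The AR(p) characteristic polynomial is P(z) = 1 + 0.423z + 0.446z^2.
Stationarity requires all roots to lie outside the unit circle, i.e. |z| > 1 for every root.
Set 1 + (0.423) z + (0.446) z^2 = 0, i.e. a z^2 + b z + c = 0 with a = 0.446, b = 0.423, c = 1.
Discriminant D = b^2 - 4ac = (0.423)^2 - 4*(0.446)*1 = 0.178929 - (1.784) = -1.605071.
D < 0, so the roots are the complex-conjugate pair z = (-b +/- i sqrt(-D)) / (2a) = -0.4742 +/- 1.4203i.
For a conjugate pair |z|^2 = z * conj(z) = (product of roots) = c/a = 1/(0.446) = 2.242152, so |z| = sqrt(2.242152) = 1.4974 for both roots.
Moduli of all roots: 1.4974, 1.4974.
All moduli strictly greater than 1? Yes.
Verdict: Stationary.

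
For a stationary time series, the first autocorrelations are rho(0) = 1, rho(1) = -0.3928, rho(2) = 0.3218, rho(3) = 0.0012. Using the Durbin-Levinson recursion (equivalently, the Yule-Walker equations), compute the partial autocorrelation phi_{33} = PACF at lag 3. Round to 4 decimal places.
\phi_{33} = 0.2220

The PACF at lag k is phi_{kk}, the last component of the solution
to the Yule-Walker system G_k phi = r_k where
  (G_k)_{ij} = rho(|i - j|), (r_k)_i = rho(i), i,j = 1..k.
Equivalently, Durbin-Levinson gives phi_{kk} iteratively:
  phi_{11} = rho(1)
  phi_{kk} = [rho(k) - sum_{j=1..k-1} phi_{k-1,j} rho(k-j)]
            / [1 - sum_{j=1..k-1} phi_{k-1,j} rho(j)],
  phi_{k,j} = phi_{k-1,j} - phi_{kk} phi_{k-1,k-j},  j = 1..k-1.
Step k = 1:
  phi_11 = rho(1) = -0.3928.
Step k = 2:
  phi_22 = [rho(2) - phi_11 rho(1)] / [1 - phi_11 rho(1)] = [0.3218 - (-0.3928)(-0.3928)] / [1 - (-0.3928)(-0.3928)]
         = 0.16750816 / 0.84570816 = 0.198069.
  Update: phi_21 = phi_11 - phi_22 phi_11 = -0.3928 - (0.198069)(-0.3928) = -0.314999.
Step k = 3:
  phi_33 = [rho(3) - phi_21 rho(2) - phi_22 rho(1)] / [1 - phi_21 rho(1) - phi_22 rho(2)]
    numerator   = 0.0012 - (-0.314999)(0.3218) - (0.198069)(-0.3928) = 0.18036789
    denominator = 1 - (-0.314999)(-0.3928) - (0.198069)(0.3218) = 0.81253007
  phi_33 = 0.18036789 / 0.81253007 = 0.222.
Therefore phi_{33} = 0.2220.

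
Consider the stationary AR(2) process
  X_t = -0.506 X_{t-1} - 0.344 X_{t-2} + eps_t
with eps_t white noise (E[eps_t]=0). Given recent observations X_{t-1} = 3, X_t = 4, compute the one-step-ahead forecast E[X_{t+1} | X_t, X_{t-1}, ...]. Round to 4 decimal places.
E[X_{t+1} \mid \mathcal F_t] = -3.0560

For an AR(p) model X_t = c + sum_i phi_i X_{t-i} + eps_t, the
one-step-ahead conditional mean is
  E[X_{t+1} | X_t, ...] = c + sum_i phi_i X_{t+1-i}.
Substitute known values:
  E[X_{t+1} | ...] = (-0.506) * (4) + (-0.344) * (3)
                   = -3.0560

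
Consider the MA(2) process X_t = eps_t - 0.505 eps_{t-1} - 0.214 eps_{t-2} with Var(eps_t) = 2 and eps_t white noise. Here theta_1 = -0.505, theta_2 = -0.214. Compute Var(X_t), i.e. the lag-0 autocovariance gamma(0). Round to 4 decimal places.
\gamma(0) = 2.6016

For an MA(q) process X_t = eps_t + sum_i theta_i eps_{t-i} with
Var(eps_t) = sigma^2, the variance is
  gamma(0) = sigma^2 * (1 + sum_i theta_i^2).
  sum_i theta_i^2 = (-0.505)^2 + (-0.214)^2 = 0.255025 + 0.045796 = 0.300821.
  gamma(0) = 2 * (1 + 0.300821) = 2 * 1.300821 = 2.601642, which rounds to 2.6016.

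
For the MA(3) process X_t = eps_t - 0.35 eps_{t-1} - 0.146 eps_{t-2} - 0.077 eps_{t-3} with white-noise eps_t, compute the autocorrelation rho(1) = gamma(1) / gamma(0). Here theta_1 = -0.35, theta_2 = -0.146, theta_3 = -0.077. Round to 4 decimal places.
\rho(1) = -0.2502

For an MA(q) process with theta_0 = 1, the autocovariance is
  gamma(k) = sigma^2 * sum_{i=0..q-k} theta_i * theta_{i+k},
and rho(k) = gamma(k) / gamma(0). Sigma^2 cancels.
  numerator   = (1)*(-0.35) + (-0.35)*(-0.146) + (-0.146)*(-0.077) = -0.287658.
  denominator = (1)^2 + (-0.35)^2 + (-0.146)^2 + (-0.077)^2 = 1.149745.
  rho(1) = -0.287658 / 1.149745 = -0.2502.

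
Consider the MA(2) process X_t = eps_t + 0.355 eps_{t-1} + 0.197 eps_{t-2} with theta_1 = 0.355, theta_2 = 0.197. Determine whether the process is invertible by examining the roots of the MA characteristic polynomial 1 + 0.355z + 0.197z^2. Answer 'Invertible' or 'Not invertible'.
\text{Invertible}

The MA(q) characteristic polynomial is P(z) = 1 + 0.355z + 0.197z^2.
Invertibility requires all roots to lie outside the unit circle, i.e. |z| > 1 for every root.
Set 1 + (0.355) z + (0.197) z^2 = 0, i.e. a z^2 + b z + c = 0 with a = 0.197, b = 0.355, c = 1.
Discriminant D = b^2 - 4ac = (0.355)^2 - 4*(0.197)*1 = 0.126025 - (0.788) = -0.661975.
D < 0, so the roots are the complex-conjugate pair z = (-b +/- i sqrt(-D)) / (2a) = -0.901 +/- 2.065i.
For a conjugate pair |z|^2 = z * conj(z) = (product of roots) = c/a = 1/(0.197) = 5.076142, so |z| = sqrt(5.076142) = 2.253 for both roots.
Moduli of all roots: 2.2530, 2.2530.
All moduli strictly greater than 1? Yes.
Verdict: Invertible.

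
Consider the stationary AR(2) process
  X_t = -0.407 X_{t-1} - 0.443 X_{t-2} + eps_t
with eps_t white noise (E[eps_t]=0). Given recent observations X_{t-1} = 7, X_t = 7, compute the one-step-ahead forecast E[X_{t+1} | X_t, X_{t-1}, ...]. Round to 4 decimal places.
E[X_{t+1} \mid \mathcal F_t] = -5.9500

For an AR(p) model X_t = c + sum_i phi_i X_{t-i} + eps_t, the
one-step-ahead conditional mean is
  E[X_{t+1} | X_t, ...] = c + sum_i phi_i X_{t+1-i}.
Substitute known values:
  E[X_{t+1} | ...] = (-0.407) * (7) + (-0.443) * (7)
                   = -5.9500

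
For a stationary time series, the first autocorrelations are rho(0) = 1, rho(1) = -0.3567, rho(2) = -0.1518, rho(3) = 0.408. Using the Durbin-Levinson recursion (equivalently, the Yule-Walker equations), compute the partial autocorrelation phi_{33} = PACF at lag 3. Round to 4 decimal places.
\phi_{33} = 0.2840

The PACF at lag k is phi_{kk}, the last component of the solution
to the Yule-Walker system G_k phi = r_k where
  (G_k)_{ij} = rho(|i - j|), (r_k)_i = rho(i), i,j = 1..k.
Equivalently, Durbin-Levinson gives phi_{kk} iteratively:
  phi_{11} = rho(1)
  phi_{kk} = [rho(k) - sum_{j=1..k-1} phi_{k-1,j} rho(k-j)]
            / [1 - sum_{j=1..k-1} phi_{k-1,j} rho(j)],
  phi_{k,j} = phi_{k-1,j} - phi_{kk} phi_{k-1,k-j},  j = 1..k-1.
Step k = 1:
  phi_11 = rho(1) = -0.3567.
Step k = 2:
  phi_22 = [rho(2) - phi_11 rho(1)] / [1 - phi_11 rho(1)] = [-0.1518 - (-0.3567)(-0.3567)] / [1 - (-0.3567)(-0.3567)]
         = -0.27903489 / 0.87276511 = -0.319714.
  Update: phi_21 = phi_11 - phi_22 phi_11 = -0.3567 - (-0.319714)(-0.3567) = -0.470742.
Step k = 3:
  phi_33 = [rho(3) - phi_21 rho(2) - phi_22 rho(1)] / [1 - phi_21 rho(1) - phi_22 rho(2)]
    numerator   = 0.408 - (-0.470742)(-0.1518) - (-0.319714)(-0.3567) = 0.22249954
    denominator = 1 - (-0.470742)(-0.3567) - (-0.319714)(-0.1518) = 0.78355386
  phi_33 = 0.22249954 / 0.78355386 = 0.284.
Therefore phi_{33} = 0.2840.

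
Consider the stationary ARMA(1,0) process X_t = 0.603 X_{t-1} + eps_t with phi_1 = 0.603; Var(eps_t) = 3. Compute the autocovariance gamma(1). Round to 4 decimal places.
\gamma(1) = 2.8426

Multiply the model equation by X_{t-k} and take expectations. With theta_0 = psi_0 = 1 and psi_j the MA(infinity) weights, this gives
  gamma(k) - sum_i phi_i gamma(k-i) = c_k,
  c_k = sigma^2 * sum_{j=k..q} theta_j psi_{j-k}   (c_k = 0 for k > q),
using gamma(-m) = gamma(m).
Pure AR (q = 0): c_0 = sigma^2 = 3, c_k = 0 for k >= 1.
Equations for k = 0 and k = 1 (AR order 1):
  gamma(0) = phi_1 gamma(1) + c_0
  gamma(1) = phi_1 gamma(0) + c_1
Substituting the second into the first: gamma(0) (1 - phi_1^2) = c_0 + phi_1 c_1, so
  gamma(0) = c_0 / (1 - phi_1^2) = 3 / (1 - (0.603)^2) = 3 / 0.636391 = 4.714083.
  gamma(1) = phi_1 gamma(0) = (0.603)(4.714083) = 2.842592.
Therefore gamma(1) = 2.8426 (to 4 decimal places).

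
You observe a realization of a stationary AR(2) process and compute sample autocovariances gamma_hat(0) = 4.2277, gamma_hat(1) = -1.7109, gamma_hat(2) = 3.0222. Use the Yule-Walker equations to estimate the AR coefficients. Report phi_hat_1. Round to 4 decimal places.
\hat\phi_{1} = -0.1380

The Yule-Walker equations for an AR(p) process read, in matrix form,
  Gamma_p phi = r_p,   with   (Gamma_p)_{ij} = gamma(|i - j|),
                       (r_p)_i = gamma(i),   i,j = 1..p.
Substitute the sample gammas (Toeplitz matrix and right-hand side of size 2):
  Gamma_p = [[4.2277, -1.7109], [-1.7109, 4.2277]]
  r_p     = [-1.7109, 3.0222]
Written out:
  4.2277 phi_1 - 1.7109 phi_2 = -1.7109
  -1.7109 phi_1 + 4.2277 phi_2 = 3.0222
Solve by Cramer's rule:
  det = gamma(0)^2 - gamma(1)^2 = (4.2277)^2 - (-1.7109)^2 = 17.87344729 - 2.92717881 = 14.94626848
  phi_hat_1 = [gamma(1) gamma(0) - gamma(1) gamma(2)] / det = [(-1.7109)(4.2277) - (-1.7109)(3.0222)] / 14.94626848 = -2.06248995 / 14.94626848 = -0.138
  phi_hat_2 = [gamma(0) gamma(2) - gamma(1)^2] / det = [(4.2277)(3.0222) - (-1.7109)^2] / 14.94626848 = 9.84977613 / 14.94626848 = 0.659
So phi_hat = [-0.1380, 0.6590].
Therefore phi_hat_1 = -0.1380.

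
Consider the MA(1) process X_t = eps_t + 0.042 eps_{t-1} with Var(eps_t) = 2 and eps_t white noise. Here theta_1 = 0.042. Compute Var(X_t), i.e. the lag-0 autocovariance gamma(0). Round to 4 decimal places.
\gamma(0) = 2.0035

For an MA(q) process X_t = eps_t + sum_i theta_i eps_{t-i} with
Var(eps_t) = sigma^2, the variance is
  gamma(0) = sigma^2 * (1 + sum_i theta_i^2).
  sum_i theta_i^2 = (0.042)^2 = 0.001764.
  gamma(0) = 2 * (1 + 0.001764) = 2 * 1.001764 = 2.003528, which rounds to 2.0035.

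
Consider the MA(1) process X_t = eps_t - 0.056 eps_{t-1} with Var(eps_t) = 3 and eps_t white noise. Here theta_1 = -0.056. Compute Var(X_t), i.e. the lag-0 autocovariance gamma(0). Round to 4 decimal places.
\gamma(0) = 3.0094

For an MA(q) process X_t = eps_t + sum_i theta_i eps_{t-i} with
Var(eps_t) = sigma^2, the variance is
  gamma(0) = sigma^2 * (1 + sum_i theta_i^2).
  sum_i theta_i^2 = (-0.056)^2 = 0.003136.
  gamma(0) = 3 * (1 + 0.003136) = 3 * 1.003136 = 3.009408, which rounds to 3.0094.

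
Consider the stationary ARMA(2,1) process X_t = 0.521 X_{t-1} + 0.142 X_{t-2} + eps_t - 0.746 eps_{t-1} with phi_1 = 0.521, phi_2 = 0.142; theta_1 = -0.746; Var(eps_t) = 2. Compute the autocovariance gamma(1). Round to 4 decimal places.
\gamma(1) = -0.4617

Multiply the model equation by X_{t-k} and take expectations. With theta_0 = psi_0 = 1 and psi_j the MA(infinity) weights, this gives
  gamma(k) - sum_i phi_i gamma(k-i) = c_k,
  c_k = sigma^2 * sum_{j=k..q} theta_j psi_{j-k}   (c_k = 0 for k > q),
using gamma(-m) = gamma(m).
psi-weights needed (psi_j = theta_j + sum_i phi_i psi_{j-i}):
  psi_1 = theta_1 + phi_1 = -0.746 + (0.521) = -0.225
Right-hand sides:
  c_0 = sigma^2 (1 + theta_1 psi_1) = 2 * (1 + (-0.746)(-0.225)) = 2 * 1.16785 = 2.3357
  c_1 = sigma^2 theta_1 = 2 * (-0.746) = -1.492
  c_2 = 0
Equations for k = 0, 1, 2 (AR order 2, c_2 = 0):
  (E0) gamma(0) = phi_1 gamma(1) + phi_2 gamma(2) + c_0
  (E1) gamma(1) = phi_1 gamma(0) + phi_2 gamma(1) + c_1
  (E2) gamma(2) = phi_1 gamma(1) + phi_2 gamma(0)
From (E1): gamma(1) = A gamma(0) + B with
  A = phi_1 / (1 - phi_2) = 0.521 / 0.858 = 0.607226,   B = c_1 / (1 - phi_2) = -1.492 / 0.858 = -1.738928.
Insert (E2) into (E0): gamma(0) (1 - phi_2^2) = phi_1 (1 + phi_2) gamma(1) + c_0.
  phi_1 (1 + phi_2) = (0.521)(1.142) = 0.594982,   1 - phi_2^2 = 0.979836.
Replace gamma(1) by A gamma(0) + B and collect gamma(0):
  gamma(0) [0.979836 - (0.594982)(0.607226)] = (0.594982)(-1.738928) + 2.3357
  gamma(0) * 0.618547 = 1.301069
  gamma(0) = 1.301069 / 0.618547 = 2.103427.
  gamma(1) = A gamma(0) + B = (0.607226)(2.103427) + (-1.738928) = -0.461672.
Therefore gamma(1) = -0.4617 (to 4 decimal places).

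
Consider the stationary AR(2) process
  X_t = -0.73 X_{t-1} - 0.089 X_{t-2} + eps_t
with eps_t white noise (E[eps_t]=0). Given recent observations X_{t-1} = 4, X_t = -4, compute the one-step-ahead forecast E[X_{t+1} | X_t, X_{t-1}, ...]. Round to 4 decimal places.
E[X_{t+1} \mid \mathcal F_t] = 2.5640

For an AR(p) model X_t = c + sum_i phi_i X_{t-i} + eps_t, the
one-step-ahead conditional mean is
  E[X_{t+1} | X_t, ...] = c + sum_i phi_i X_{t+1-i}.
Substitute known values:
  E[X_{t+1} | ...] = (-0.73) * (-4) + (-0.089) * (4)
                   = 2.5640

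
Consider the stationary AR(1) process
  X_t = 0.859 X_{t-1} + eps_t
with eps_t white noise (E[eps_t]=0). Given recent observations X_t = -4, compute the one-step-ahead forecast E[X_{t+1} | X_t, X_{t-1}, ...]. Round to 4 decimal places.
E[X_{t+1} \mid \mathcal F_t] = -3.4360

For an AR(p) model X_t = c + sum_i phi_i X_{t-i} + eps_t, the
one-step-ahead conditional mean is
  E[X_{t+1} | X_t, ...] = c + sum_i phi_i X_{t+1-i}.
Substitute known values:
  E[X_{t+1} | ...] = (0.859) * (-4)
                   = -3.4360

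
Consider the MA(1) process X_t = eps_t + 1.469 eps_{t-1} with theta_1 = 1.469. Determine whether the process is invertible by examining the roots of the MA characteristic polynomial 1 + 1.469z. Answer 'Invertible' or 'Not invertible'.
\text{Not invertible}

The MA(q) characteristic polynomial is P(z) = 1 + 1.469z.
Invertibility requires all roots to lie outside the unit circle, i.e. |z| > 1 for every root.
This is linear in z: 1 + (1.469) z = 0  =>  z = -1/(1.469) = -0.680735,  |z| = 0.680735.
Moduli of all roots: 0.6807.
All moduli strictly greater than 1? No.
Verdict: Not invertible.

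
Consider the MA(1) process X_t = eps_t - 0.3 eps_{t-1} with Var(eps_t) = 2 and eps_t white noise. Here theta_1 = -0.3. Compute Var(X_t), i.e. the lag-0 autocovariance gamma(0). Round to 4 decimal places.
\gamma(0) = 2.1800

For an MA(q) process X_t = eps_t + sum_i theta_i eps_{t-i} with
Var(eps_t) = sigma^2, the variance is
  gamma(0) = sigma^2 * (1 + sum_i theta_i^2).
  sum_i theta_i^2 = (-0.3)^2 = 0.09.
  gamma(0) = 2 * (1 + 0.09) = 2 * 1.09 = 2.18, which rounds to 2.1800.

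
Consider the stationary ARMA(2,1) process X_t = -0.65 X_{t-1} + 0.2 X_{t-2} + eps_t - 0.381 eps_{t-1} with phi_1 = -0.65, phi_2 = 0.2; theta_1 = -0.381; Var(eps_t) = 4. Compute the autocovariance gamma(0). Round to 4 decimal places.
\gamma(0) = 21.6311

Multiply the model equation by X_{t-k} and take expectations. With theta_0 = psi_0 = 1 and psi_j the MA(infinity) weights, this gives
  gamma(k) - sum_i phi_i gamma(k-i) = c_k,
  c_k = sigma^2 * sum_{j=k..q} theta_j psi_{j-k}   (c_k = 0 for k > q),
using gamma(-m) = gamma(m).
psi-weights needed (psi_j = theta_j + sum_i phi_i psi_{j-i}):
  psi_1 = theta_1 + phi_1 = -0.381 + (-0.65) = -1.031
Right-hand sides:
  c_0 = sigma^2 (1 + theta_1 psi_1) = 4 * (1 + (-0.381)(-1.031)) = 4 * 1.392811 = 5.571244
  c_1 = sigma^2 theta_1 = 4 * (-0.381) = -1.524
  c_2 = 0
Equations for k = 0, 1, 2 (AR order 2, c_2 = 0):
  (E0) gamma(0) = phi_1 gamma(1) + phi_2 gamma(2) + c_0
  (E1) gamma(1) = phi_1 gamma(0) + phi_2 gamma(1) + c_1
  (E2) gamma(2) = phi_1 gamma(1) + phi_2 gamma(0)
From (E1): gamma(1) = A gamma(0) + B with
  A = phi_1 / (1 - phi_2) = -0.65 / 0.8 = -0.8125,   B = c_1 / (1 - phi_2) = -1.524 / 0.8 = -1.905.
Insert (E2) into (E0): gamma(0) (1 - phi_2^2) = phi_1 (1 + phi_2) gamma(1) + c_0.
  phi_1 (1 + phi_2) = (-0.65)(1.2) = -0.78,   1 - phi_2^2 = 0.96.
Replace gamma(1) by A gamma(0) + B and collect gamma(0):
  gamma(0) [0.96 - (-0.78)(-0.8125)] = (-0.78)(-1.905) + 5.571244
  gamma(0) * 0.32625 = 7.057144
  gamma(0) = 7.057144 / 0.32625 = 21.631093.
Therefore gamma(0) = 21.6311 (to 4 decimal places).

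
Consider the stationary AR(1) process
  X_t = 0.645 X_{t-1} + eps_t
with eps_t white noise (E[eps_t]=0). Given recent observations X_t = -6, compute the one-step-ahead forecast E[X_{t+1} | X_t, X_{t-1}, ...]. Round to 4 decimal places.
E[X_{t+1} \mid \mathcal F_t] = -3.8700

For an AR(p) model X_t = c + sum_i phi_i X_{t-i} + eps_t, the
one-step-ahead conditional mean is
  E[X_{t+1} | X_t, ...] = c + sum_i phi_i X_{t+1-i}.
Substitute known values:
  E[X_{t+1} | ...] = (0.645) * (-6)
                   = -3.8700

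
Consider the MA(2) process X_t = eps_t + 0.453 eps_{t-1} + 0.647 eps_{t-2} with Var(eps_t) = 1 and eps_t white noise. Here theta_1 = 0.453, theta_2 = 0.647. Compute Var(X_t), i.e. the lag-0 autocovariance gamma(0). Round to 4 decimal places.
\gamma(0) = 1.6238

For an MA(q) process X_t = eps_t + sum_i theta_i eps_{t-i} with
Var(eps_t) = sigma^2, the variance is
  gamma(0) = sigma^2 * (1 + sum_i theta_i^2).
  sum_i theta_i^2 = (0.453)^2 + (0.647)^2 = 0.205209 + 0.418609 = 0.623818.
  gamma(0) = 1 * (1 + 0.623818) = 1 * 1.623818 = 1.623818, which rounds to 1.6238.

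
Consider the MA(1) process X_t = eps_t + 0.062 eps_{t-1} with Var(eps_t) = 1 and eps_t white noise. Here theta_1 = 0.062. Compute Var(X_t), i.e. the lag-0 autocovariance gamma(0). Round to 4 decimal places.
\gamma(0) = 1.0038

For an MA(q) process X_t = eps_t + sum_i theta_i eps_{t-i} with
Var(eps_t) = sigma^2, the variance is
  gamma(0) = sigma^2 * (1 + sum_i theta_i^2).
  sum_i theta_i^2 = (0.062)^2 = 0.003844.
  gamma(0) = 1 * (1 + 0.003844) = 1 * 1.003844 = 1.003844, which rounds to 1.0038.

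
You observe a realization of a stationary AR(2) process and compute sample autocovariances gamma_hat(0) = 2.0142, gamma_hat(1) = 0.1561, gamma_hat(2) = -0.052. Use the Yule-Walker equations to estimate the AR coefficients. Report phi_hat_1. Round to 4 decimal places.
\hat\phi_{1} = 0.0800

The Yule-Walker equations for an AR(p) process read, in matrix form,
  Gamma_p phi = r_p,   with   (Gamma_p)_{ij} = gamma(|i - j|),
                       (r_p)_i = gamma(i),   i,j = 1..p.
Substitute the sample gammas (Toeplitz matrix and right-hand side of size 2):
  Gamma_p = [[2.0142, 0.1561], [0.1561, 2.0142]]
  r_p     = [0.1561, -0.052]
Written out:
  2.0142 phi_1 + 0.1561 phi_2 = 0.1561
  0.1561 phi_1 + 2.0142 phi_2 = -0.052
Solve by Cramer's rule:
  det = gamma(0)^2 - gamma(1)^2 = (2.0142)^2 - (0.1561)^2 = 4.05700164 - 0.02436721 = 4.03263443
  phi_hat_1 = [gamma(1) gamma(0) - gamma(1) gamma(2)] / det = [(0.1561)(2.0142) - (0.1561)(-0.052)] / 4.03263443 = 0.32253382 / 4.03263443 = 0.08
  phi_hat_2 = [gamma(0) gamma(2) - gamma(1)^2] / det = [(2.0142)(-0.052) - (0.1561)^2] / 4.03263443 = -0.12910561 / 4.03263443 = -0.032
So phi_hat = [0.0800, -0.0320].
Therefore phi_hat_1 = 0.0800.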